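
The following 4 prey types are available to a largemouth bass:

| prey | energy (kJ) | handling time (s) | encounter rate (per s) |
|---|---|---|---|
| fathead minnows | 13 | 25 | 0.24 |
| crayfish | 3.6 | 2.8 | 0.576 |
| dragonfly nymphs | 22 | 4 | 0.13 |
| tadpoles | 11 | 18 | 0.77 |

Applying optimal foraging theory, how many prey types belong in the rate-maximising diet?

E/h in descending order: dragonfly nymphs 5.5, crayfish 1.29, tadpoles 0.611, fathead minnows 0.52 kJ/s. The optimal diet is the largest prefix of this list for which every included type satisfies E_i/h_i > R on the types above it.
Rate on top 1: 1.882. crayfish: 1.29 < 1.882 → exclude; stop.
Optimal diet: dragonfly nymphs — 1 of 4 types.

1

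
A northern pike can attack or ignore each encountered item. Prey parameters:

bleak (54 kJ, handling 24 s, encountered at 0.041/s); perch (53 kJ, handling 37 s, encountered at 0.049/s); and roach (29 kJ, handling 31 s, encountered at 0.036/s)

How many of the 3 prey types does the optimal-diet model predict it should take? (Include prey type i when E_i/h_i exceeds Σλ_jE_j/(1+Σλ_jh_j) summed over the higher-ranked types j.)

2

Rank by E/h (kJ/s): bleak 2.25, perch 1.43, roach 0.935. Include each in turn until the next type's E/h falls below the running intake rate.
Rate on top 1: 1.116. perch: 1.43 > 1.116 → include.
Rate on top 2: 1.267. roach: 0.935 < 1.267 → exclude; stop.
Optimal diet: bleak, perch — 2 of 3 types.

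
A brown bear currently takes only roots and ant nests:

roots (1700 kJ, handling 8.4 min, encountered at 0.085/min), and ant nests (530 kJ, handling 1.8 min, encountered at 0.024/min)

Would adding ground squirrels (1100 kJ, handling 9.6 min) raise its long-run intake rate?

Yes

Current rate: (0.085×1700 + 0.024×530)/(1 + 0.085×8.4 + 0.024×1.8) = 89.47 kJ/min.
Profitability of ground squirrels: 1100/9.6 = 114.6 kJ/min.
Since 114.6 > R, including ground squirrels increases the long-run rate.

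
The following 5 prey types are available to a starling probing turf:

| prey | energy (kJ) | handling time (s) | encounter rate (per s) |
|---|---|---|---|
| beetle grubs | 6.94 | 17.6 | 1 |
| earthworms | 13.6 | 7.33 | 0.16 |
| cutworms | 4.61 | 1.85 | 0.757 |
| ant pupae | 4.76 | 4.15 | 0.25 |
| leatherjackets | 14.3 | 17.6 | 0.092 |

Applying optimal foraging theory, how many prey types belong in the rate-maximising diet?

Profitabilities (E/h, kJ/s): cutworms 2.49, earthworms 1.86, ant pupae 1.15, leatherjackets 0.812, beetle grubs 0.394. Add prey in this order while the next type's profitability exceeds the intake rate on those already taken.
Rate on top 1: 1.454. earthworms: 1.86 > 1.454 → include.
Rate on top 2: 1.586. ant pupae: 1.15 < 1.586 → exclude; stop.
Optimal diet: cutworms, earthworms — 2 of 5 types.

2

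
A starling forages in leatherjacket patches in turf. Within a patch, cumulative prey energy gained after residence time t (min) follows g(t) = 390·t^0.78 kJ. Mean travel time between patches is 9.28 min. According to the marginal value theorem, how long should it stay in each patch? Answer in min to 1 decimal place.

Maximise g(t)/(T+t): set derivative to zero → g'(t)(T+t) = g(t).
g'(t) = 0.78·390·t^-0.22. Setting 0.78·390·t^-0.22 = 390·t^0.78/(9.28+t) gives 0.78(9.28+t) = t, so 0.22·t = 0.78×9.28.
t* = 0.78×9.28/0.22 = 32.9 min.

32.9 min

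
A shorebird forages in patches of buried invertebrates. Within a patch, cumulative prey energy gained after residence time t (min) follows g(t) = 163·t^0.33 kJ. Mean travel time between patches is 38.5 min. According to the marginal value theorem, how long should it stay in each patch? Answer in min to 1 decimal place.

Maximise g(t)/(T+t): set derivative to zero → g'(t)(T+t) = g(t).
g'(t) = 0.33·163·t^-0.67. Setting 0.33·163·t^-0.67 = 163·t^0.33/(38.5+t) gives 0.33(38.5+t) = t, so 0.67·t = 0.33×38.5.
t* = 0.33×38.5/0.67 = 18.96 min.

19.0 min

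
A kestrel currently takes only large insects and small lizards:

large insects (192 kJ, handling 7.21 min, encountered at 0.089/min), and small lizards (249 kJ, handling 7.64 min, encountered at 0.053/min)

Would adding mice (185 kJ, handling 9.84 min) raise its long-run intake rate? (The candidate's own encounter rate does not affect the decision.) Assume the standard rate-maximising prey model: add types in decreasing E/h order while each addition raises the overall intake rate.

Yes

Current rate: (0.089×192 + 0.053×249)/(1 + 0.089×7.21 + 0.053×7.64) = 14.8 kJ/min.
Profitability of mice: 185/9.84 = 18.8 kJ/min.
18.8 > 14.8, so adding mice raises the average — include it.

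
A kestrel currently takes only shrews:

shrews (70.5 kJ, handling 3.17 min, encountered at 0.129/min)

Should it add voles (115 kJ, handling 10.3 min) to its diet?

Intake rate on the current diet: R = (0.129×70.5) / (1 + 0.129×3.17) = 9.095/1.409 = 6.455 kJ/min.
Profitability of voles: 115/10.3 = 11.17 kJ/min.
11.17 > 6.455, so adding voles raises the average — include it.

Yes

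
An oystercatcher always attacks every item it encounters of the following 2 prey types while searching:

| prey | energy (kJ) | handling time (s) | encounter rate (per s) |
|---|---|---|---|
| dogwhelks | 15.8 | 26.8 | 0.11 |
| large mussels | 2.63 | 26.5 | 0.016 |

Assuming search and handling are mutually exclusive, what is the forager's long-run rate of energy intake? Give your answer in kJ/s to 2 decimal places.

0.41 kJ/s

R = Σλ_iE_i / (1 + Σλ_ih_i)
Numerator: 0.11×15.8 + 0.016×2.63 = 1.78
Denominator: 1 + 0.11×26.8 + 0.016×26.5 = 4.372
R = 1.78/4.372 = 0.4072 kJ/s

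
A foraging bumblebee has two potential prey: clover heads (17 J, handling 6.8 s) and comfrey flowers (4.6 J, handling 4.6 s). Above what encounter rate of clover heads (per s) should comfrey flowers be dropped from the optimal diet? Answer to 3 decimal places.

0.098 per s

The zero-one rule: include comfrey flowers iff E₂/h₂ > λE₁/(1+λh₁). Equality gives the switch point.
λE₁h₂ = E₂ + λE₂h₁ ⇒ λ = E₂/(E₁h₂ − E₂h₁) = 4.6/(78.2 − 31.28) = 0.09804 per s.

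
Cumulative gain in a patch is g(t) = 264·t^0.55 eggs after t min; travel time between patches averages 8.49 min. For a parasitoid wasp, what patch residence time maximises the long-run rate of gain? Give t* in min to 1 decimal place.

10.4 min

By the marginal value theorem, leave when the instantaneous gain rate g'(t) equals the habitat-wide average g(t)/(T + t).
g'(t) = 0.55·264·t^-0.45. Setting 0.55·264·t^-0.45 = 264·t^0.55/(8.49+t) gives 0.55(8.49+t) = t, so 0.45·t = 0.55×8.49.
t* = 0.55×8.49/0.45 = 10.38 min.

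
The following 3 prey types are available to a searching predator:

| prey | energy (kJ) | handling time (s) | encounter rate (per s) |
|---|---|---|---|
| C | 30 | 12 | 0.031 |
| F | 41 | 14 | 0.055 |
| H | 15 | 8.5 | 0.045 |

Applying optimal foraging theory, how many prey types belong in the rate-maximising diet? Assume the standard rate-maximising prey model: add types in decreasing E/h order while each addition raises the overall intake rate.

3

E/h in descending order: F 2.93, C 2.5, H 1.76 kJ/s. The optimal diet is the largest prefix of this list for which every included type satisfies E_i/h_i > R on the types above it.
Rate on top 1: 1.274. C: 2.5 > 1.274 → include.
Rate on top 2: 1.487. H: 1.76 > 1.487 → include.
Optimal diet: F, C, H — 3 of 3 types.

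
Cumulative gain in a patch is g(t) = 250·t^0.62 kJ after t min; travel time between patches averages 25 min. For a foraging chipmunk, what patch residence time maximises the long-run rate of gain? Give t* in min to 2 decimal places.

40.79 min

By the marginal value theorem, leave when the instantaneous gain rate g'(t) equals the habitat-wide average g(t)/(T + t).
g'(t) = 0.62·250·t^-0.38. Setting 0.62·250·t^-0.38 = 250·t^0.62/(25+t) gives 0.62(25+t) = t, so 0.38·t = 0.62×25.
t* = 0.62×25/0.38 = 40.79 min.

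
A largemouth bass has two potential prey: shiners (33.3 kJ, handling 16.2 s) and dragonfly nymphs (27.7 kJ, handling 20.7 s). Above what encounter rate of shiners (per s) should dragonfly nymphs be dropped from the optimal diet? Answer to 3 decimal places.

At the threshold, the rate on shiners alone equals the profitability of dragonfly nymphs: λ·33.3/(1 + λ·16.2) = 27.7/20.7 = 1.338.
Rearranging, λ(33.3 − 1.338×16.2) = 1.338, so λ = 1.338/11.62 = 0.1151 per s.

0.115 per s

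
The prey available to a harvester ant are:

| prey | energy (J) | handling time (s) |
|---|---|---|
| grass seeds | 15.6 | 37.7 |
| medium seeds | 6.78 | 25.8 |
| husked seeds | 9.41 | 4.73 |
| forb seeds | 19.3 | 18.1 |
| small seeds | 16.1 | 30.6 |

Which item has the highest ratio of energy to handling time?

husked seeds

Profitability E/h (J/s): grass seeds = 15.6/37.7 = 0.414, medium seeds = 6.78/25.8 = 0.263, husked seeds = 9.41/4.73 = 1.99, forb seeds = 19.3/18.1 = 1.07, small seeds = 16.1/30.6 = 0.526.
Ranked: husked seeds > forb seeds > small seeds > grass seeds > medium seeds.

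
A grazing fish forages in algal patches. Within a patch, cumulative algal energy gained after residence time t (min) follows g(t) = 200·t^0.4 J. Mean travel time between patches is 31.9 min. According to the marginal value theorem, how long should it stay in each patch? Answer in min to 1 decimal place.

By the marginal value theorem, leave when the instantaneous gain rate g'(t) equals the habitat-wide average g(t)/(T + t).
g'(t) = 0.4·200·t^-0.6. Setting 0.4·200·t^-0.6 = 200·t^0.4/(31.9+t) gives 0.4(31.9+t) = t, so 0.60·t = 0.4×31.9.
t* = 0.4×31.9/0.60 = 21.27 min.

21.3 min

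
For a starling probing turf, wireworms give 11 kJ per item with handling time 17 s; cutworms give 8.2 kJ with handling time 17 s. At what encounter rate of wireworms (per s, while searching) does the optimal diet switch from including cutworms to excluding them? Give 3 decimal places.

The zero-one rule: include cutworms iff E₂/h₂ > λE₁/(1+λh₁). Equality gives the switch point.
λE₁h₂ = E₂ + λE₂h₁ ⇒ λ = E₂/(E₁h₂ − E₂h₁) = 8.2/(187 − 139.4) = 0.1723 per s.

0.172 per s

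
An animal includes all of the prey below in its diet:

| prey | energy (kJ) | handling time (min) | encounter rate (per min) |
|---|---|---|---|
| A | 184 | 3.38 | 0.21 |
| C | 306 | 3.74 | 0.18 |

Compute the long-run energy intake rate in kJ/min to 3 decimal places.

R = Σλ_iE_i / (1 + Σλ_ih_i)
Numerator: 0.21×184 + 0.18×306 = 93.72
Denominator: 1 + 0.21×3.38 + 0.18×3.74 = 2.383
R = 93.72/2.383 = 39.33 kJ/min

39.329 kJ/min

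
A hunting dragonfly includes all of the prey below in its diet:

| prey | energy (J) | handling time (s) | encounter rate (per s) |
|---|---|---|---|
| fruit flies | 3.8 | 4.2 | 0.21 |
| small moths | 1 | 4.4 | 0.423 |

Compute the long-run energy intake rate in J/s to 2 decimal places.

0.33 J/s

R = Σλ_iE_i / (1 + Σλ_ih_i)
Numerator: 0.21×3.8 + 0.423×1 = 1.221
Denominator: 1 + 0.21×4.2 + 0.423×4.4 = 3.743
R = 1.221/3.743 = 0.3262 J/s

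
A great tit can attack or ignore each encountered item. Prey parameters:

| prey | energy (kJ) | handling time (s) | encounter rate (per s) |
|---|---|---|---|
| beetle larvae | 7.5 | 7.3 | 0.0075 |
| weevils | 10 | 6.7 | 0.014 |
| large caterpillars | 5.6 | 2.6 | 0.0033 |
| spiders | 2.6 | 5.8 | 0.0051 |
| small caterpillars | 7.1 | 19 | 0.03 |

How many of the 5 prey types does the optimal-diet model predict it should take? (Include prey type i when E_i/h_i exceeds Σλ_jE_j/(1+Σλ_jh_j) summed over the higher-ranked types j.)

5

Rank by E/h (kJ/s): large caterpillars 2.15, weevils 1.49, beetle larvae 1.03, spiders 0.448, small caterpillars 0.374. Include each in turn until the next type's E/h falls below the running intake rate.
Rate on top 1: 0.01832. weevils: 1.49 > 0.01832 → include.
Rate on top 2: 0.1438. beetle larvae: 1.03 > 0.1438 → include.
Rate on top 3: 0.1856. spiders: 0.448 > 0.1856 → include.
Rate on top 4: 0.1921. small caterpillars: 0.374 > 0.1921 → include.
Optimal diet: large caterpillars, weevils, beetle larvae, spiders, small caterpillars — 5 of 5 types.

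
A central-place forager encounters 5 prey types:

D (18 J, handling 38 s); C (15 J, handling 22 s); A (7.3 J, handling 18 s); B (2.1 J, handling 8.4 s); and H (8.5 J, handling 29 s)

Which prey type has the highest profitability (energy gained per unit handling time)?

C

In descending order of E/h:
C: 15/22 = 0.682 J/s
D: 18/38 = 0.474 J/s
A: 7.3/18 = 0.406 J/s
H: 8.5/29 = 0.293 J/s
B: 2.1/8.4 = 0.25 J/s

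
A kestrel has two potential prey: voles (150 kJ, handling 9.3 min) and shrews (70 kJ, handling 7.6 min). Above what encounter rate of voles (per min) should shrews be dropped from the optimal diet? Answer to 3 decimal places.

0.143 per min

Drop shrews once their profitability E₂/h₂ falls below the rate achievable on voles alone: E₂/h₂ = λE₁/(1 + λh₁).
Solve for λ: λE₁h₂ = E₂(1 + λh₁) → λ(E₁h₂ − E₂h₁) = E₂ → λ = E₂/(E₁h₂ − E₂h₁).
λ = 70/(150×7.6 − 70×9.3) = 70/489 = 0.1431 per min.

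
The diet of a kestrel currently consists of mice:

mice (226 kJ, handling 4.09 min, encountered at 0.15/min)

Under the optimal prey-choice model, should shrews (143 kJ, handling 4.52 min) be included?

Intake rate on the current diet: R = (0.15×226) / (1 + 0.15×4.09) = 33.9/1.613 = 21.01 kJ/min.
shrews: E/h = 143/4.52 = 31.64 kJ/min.
31.64 > 21.01, so adding shrews raises the average — include it.

Yes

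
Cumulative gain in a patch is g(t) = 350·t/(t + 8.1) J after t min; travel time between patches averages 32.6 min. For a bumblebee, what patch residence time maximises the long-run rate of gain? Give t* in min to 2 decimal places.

16.25 min

Maximise g(t)/(T+t): set derivative to zero → g'(t)(T+t) = g(t).
g'(t) = 350·8.1/(t + 8.1)². Setting 350·8.1/(t+8.1)² = 350t/[(t+8.1)(32.6+t)] gives 8.1(32.6+t) = t(t+8.1), so t² = 8.1×32.6 = 264.1.
t* = √264.1 = 16.25 min.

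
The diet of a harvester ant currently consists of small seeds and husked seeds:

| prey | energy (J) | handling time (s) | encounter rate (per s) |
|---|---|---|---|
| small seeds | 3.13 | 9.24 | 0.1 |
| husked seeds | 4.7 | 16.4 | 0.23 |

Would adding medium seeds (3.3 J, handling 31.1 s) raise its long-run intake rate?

No

Intake rate on the current diet: R = (0.1×3.13 + 0.23×4.7) / (1 + 0.1×9.24 + 0.23×16.4) = 1.394/5.696 = 0.2447 J/s.
Profitability of medium seeds: 3.3/31.1 = 0.1061 J/s.
Since 0.1061 < R, time spent handling medium seeds is better spent searching.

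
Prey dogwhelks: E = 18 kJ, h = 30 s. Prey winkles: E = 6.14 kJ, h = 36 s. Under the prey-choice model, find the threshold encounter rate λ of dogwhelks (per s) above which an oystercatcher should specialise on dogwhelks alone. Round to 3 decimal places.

At the threshold, the rate on dogwhelks alone equals the profitability of winkles: λ·18/(1 + λ·30) = 6.14/36 = 0.1706.
Rearranging, λ(18 − 0.1706×30) = 0.1706, so λ = 0.1706/12.88 = 0.01324 per s.

0.013 per s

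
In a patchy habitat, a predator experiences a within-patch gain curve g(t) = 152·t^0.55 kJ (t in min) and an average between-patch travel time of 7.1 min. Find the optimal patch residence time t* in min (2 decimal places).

8.68 min

Maximise g(t)/(T+t): set derivative to zero → g'(t)(T+t) = g(t).
g'(t) = 0.55·152·t^-0.45. Setting 0.55·152·t^-0.45 = 152·t^0.55/(7.1+t) gives 0.55(7.1+t) = t, so 0.45·t = 0.55×7.1.
t* = 0.55×7.1/0.45 = 8.678 min.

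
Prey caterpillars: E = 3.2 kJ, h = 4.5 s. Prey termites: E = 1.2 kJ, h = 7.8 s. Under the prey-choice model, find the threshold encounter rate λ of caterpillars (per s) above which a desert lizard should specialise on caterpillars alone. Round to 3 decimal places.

0.061 per s

At the threshold, the rate on caterpillars alone equals the profitability of termites: λ·3.2/(1 + λ·4.5) = 1.2/7.8 = 0.1538.
Rearranging, λ(3.2 − 0.1538×4.5) = 0.1538, so λ = 0.1538/2.508 = 0.06135 per s.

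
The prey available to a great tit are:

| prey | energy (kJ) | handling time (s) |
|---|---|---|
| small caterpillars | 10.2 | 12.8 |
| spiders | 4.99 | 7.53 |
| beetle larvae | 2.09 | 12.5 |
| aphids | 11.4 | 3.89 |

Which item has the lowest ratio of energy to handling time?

beetle larvae

In descending order of E/h:
aphids: 11.4/3.89 = 2.93 kJ/s
small caterpillars: 10.2/12.8 = 0.797 kJ/s
spiders: 4.99/7.53 = 0.663 kJ/s
beetle larvae: 2.09/12.5 = 0.167 kJ/s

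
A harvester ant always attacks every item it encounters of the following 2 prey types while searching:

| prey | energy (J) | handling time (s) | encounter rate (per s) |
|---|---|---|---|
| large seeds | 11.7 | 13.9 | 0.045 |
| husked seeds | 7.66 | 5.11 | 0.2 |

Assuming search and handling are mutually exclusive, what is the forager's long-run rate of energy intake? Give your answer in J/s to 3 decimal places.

Energy encountered per unit search time: 0.045×11.7 + 0.2×7.66 = 2.058 J/s.
Handling time per unit search time: 0.045×13.9 + 0.2×5.11 = 1.647.
Rate = 2.058/(1 + 1.647) = 0.7775 J/s.

0.778 J/s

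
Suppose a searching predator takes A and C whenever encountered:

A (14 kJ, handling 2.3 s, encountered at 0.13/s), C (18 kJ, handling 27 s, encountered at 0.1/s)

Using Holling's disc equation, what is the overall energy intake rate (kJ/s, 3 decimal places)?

0.905 kJ/s

R = Σλ_iE_i / (1 + Σλ_ih_i)
Numerator: 0.13×14 + 0.1×18 = 3.62
Denominator: 1 + 0.13×2.3 + 0.1×27 = 3.999
R = 3.62/3.999 = 0.9052 kJ/s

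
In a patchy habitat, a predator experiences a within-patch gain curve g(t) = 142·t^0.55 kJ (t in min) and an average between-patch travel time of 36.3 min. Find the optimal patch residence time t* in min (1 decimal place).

44.4 min

Maximise g(t)/(T+t): set derivative to zero → g'(t)(T+t) = g(t).
g'(t) = 0.55·142·t^-0.45. Setting 0.55·142·t^-0.45 = 142·t^0.55/(36.3+t) gives 0.55(36.3+t) = t, so 0.45·t = 0.55×36.3.
t* = 0.55×36.3/0.45 = 44.37 min.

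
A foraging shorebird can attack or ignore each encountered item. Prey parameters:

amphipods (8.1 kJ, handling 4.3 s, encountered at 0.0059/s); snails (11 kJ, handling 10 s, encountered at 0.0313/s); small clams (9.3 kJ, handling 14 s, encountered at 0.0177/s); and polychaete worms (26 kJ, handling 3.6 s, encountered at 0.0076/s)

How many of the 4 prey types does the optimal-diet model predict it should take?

E/h in descending order: polychaete worms 7.22, amphipods 1.88, snails 1.1, small clams 0.664 kJ/s. The optimal diet is the largest prefix of this list for which every included type satisfies E_i/h_i > R on the types above it.
Rate on top 1: 0.1923. amphipods: 1.88 > 0.1923 → include.
Rate on top 2: 0.2331. snails: 1.1 > 0.2331 → include.
Rate on top 3: 0.4318. small clams: 0.664 > 0.4318 → include.
Optimal diet: polychaete worms, amphipods, snails, small clams — 4 of 4 types.

4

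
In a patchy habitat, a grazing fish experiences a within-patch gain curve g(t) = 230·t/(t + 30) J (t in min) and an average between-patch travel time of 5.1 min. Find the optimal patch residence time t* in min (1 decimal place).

12.4 min

Optimal t* satisfies g'(t*) = g(t*)/(T + t*).
g'(t) = 230·30/(t + 30)². Setting 230·30/(t+30)² = 230t/[(t+30)(5.1+t)] gives 30(5.1+t) = t(t+30), so t² = 30×5.1 = 153.
t* = √153 = 12.37 min.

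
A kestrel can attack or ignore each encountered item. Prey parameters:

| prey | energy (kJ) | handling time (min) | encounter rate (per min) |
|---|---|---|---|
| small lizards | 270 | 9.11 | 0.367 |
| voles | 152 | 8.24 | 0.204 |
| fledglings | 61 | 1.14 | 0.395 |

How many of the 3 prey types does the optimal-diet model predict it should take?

2

E/h in descending order: fledglings 53.5, small lizards 29.6, voles 18.4 kJ/min. The optimal diet is the largest prefix of this list for which every included type satisfies E_i/h_i > R on the types above it.
Rate on top 1: 16.61. small lizards: 29.6 > 16.61 → include.
Rate on top 2: 25.7. voles: 18.4 < 25.7 → exclude; stop.
Optimal diet: fledglings, small lizards — 2 of 3 types.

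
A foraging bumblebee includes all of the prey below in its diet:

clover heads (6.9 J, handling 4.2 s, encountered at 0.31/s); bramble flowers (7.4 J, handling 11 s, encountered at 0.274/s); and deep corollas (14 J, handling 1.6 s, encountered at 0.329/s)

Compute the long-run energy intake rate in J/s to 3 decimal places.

R = Σλ_iE_i / (1 + Σλ_ih_i)
Numerator: 0.31×6.9 + 0.274×7.4 + 0.329×14 = 8.773
Denominator: 1 + 0.31×4.2 + 0.274×11 + 0.329×1.6 = 5.842
R = 8.773/5.842 = 1.502 J/s

1.502 J/s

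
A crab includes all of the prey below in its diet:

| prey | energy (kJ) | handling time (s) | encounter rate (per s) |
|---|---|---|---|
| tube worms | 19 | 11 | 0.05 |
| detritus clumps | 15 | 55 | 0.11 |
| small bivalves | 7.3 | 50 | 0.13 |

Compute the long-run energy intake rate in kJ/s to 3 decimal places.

Energy encountered per unit search time: 0.05×19 + 0.11×15 + 0.13×7.3 = 3.549 kJ/s.
Handling time per unit search time: 0.05×11 + 0.11×55 + 0.13×50 = 13.1.
Rate = 3.549/(1 + 13.1) = 0.2517 kJ/s.

0.252 kJ/s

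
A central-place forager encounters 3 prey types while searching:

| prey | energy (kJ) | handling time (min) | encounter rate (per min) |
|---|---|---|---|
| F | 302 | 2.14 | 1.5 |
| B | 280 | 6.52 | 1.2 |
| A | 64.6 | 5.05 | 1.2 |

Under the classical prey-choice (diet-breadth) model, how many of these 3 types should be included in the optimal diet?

Profitabilities (E/h, kJ/min): F 141, B 42.9, A 12.8. Add prey in this order while the next type's profitability exceeds the intake rate on those already taken.
Rate on top 1: 107.6. B: 42.9 < 107.6 → exclude; stop.
Optimal diet: F — 1 of 3 types.

1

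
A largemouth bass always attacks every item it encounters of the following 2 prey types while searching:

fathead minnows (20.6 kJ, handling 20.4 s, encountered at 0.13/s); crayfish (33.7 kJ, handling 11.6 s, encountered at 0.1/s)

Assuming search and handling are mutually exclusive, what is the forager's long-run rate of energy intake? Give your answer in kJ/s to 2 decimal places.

R = (0.13×20.6 + 0.1×33.7) / (1 + 0.13×20.4 + 0.1×11.6) = 6.048/4.812 = 1.257 kJ/s.

1.26 kJ/s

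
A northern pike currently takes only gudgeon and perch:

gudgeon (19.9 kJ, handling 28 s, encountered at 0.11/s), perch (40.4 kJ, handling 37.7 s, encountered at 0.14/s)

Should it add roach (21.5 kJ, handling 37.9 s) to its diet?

No

On gudgeon and perch alone, R = ΣλE/(1+Σλh) = 7.845/9.358 = 0.8383 kJ/s.
roach: E/h = 21.5/37.9 = 0.5673 kJ/s.
Since 0.5673 < R, time spent handling roach is better spent searching.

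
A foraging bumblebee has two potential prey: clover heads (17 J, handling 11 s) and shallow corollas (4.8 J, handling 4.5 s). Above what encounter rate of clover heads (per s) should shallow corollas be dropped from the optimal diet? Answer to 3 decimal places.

0.203 per s

Drop shallow corollas once their profitability E₂/h₂ falls below the rate achievable on clover heads alone: E₂/h₂ = λE₁/(1 + λh₁).
Solve for λ: λE₁h₂ = E₂(1 + λh₁) → λ(E₁h₂ − E₂h₁) = E₂ → λ = E₂/(E₁h₂ − E₂h₁).
λ = 4.8/(17×4.5 − 4.8×11) = 4.8/23.7 = 0.2025 per s.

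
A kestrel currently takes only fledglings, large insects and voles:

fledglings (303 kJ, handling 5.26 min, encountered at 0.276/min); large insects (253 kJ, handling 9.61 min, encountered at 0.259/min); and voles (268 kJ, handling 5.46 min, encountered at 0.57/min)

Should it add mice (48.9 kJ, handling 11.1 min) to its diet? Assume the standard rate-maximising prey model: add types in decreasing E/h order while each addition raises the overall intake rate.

No

On fledglings, large insects and voles alone, R = ΣλE/(1+Σλh) = 301.9/8.053 = 37.49 kJ/min.
Profitability of mice: 48.9/11.1 = 4.405 kJ/min.
4.405 < 37.49, so adding mice would lower the average — exclude it.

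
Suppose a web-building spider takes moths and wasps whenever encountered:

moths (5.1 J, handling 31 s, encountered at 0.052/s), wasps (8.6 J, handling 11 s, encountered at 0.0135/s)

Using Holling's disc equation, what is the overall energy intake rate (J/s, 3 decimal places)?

R = (0.052×5.1 + 0.0135×8.6) / (1 + 0.052×31 + 0.0135×11) = 0.3813/2.76 = 0.1381 J/s.

0.138 J/s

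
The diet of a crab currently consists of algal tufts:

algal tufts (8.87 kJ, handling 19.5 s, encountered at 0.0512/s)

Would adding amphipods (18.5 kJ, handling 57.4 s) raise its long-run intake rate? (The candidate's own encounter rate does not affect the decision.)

Yes

Intake rate on the current diet: R = (0.0512×8.87) / (1 + 0.0512×19.5) = 0.4541/1.998 = 0.2273 kJ/s.
amphipods: E/h = 18.5/57.4 = 0.3223 kJ/s.
Since 0.3223 > R, including amphipods increases the long-run rate.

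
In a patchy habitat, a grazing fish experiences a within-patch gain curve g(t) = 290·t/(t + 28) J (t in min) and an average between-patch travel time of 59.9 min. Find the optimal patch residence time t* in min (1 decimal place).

Maximise g(t)/(T+t): set derivative to zero → g'(t)(T+t) = g(t).
g'(t) = 290·28/(t + 28)². Setting 290·28/(t+28)² = 290t/[(t+28)(59.9+t)] gives 28(59.9+t) = t(t+28), so t² = 28×59.9 = 1677.
t* = √1677 = 40.95 min.

41.0 min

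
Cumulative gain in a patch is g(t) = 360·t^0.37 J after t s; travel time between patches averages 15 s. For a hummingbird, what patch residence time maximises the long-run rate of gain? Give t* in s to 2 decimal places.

8.81 s

By the marginal value theorem, leave when the instantaneous gain rate g'(t) equals the habitat-wide average g(t)/(T + t).
g'(t) = 0.37·360·t^-0.63. Setting 0.37·360·t^-0.63 = 360·t^0.37/(15+t) gives 0.37(15+t) = t, so 0.63·t = 0.37×15.
t* = 0.37×15/0.63 = 8.81 s.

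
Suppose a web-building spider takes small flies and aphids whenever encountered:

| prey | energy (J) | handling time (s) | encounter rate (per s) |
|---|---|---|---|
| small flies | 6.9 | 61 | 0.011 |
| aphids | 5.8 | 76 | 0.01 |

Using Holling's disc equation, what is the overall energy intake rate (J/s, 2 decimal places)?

0.06 J/s

Energy encountered per unit search time: 0.011×6.9 + 0.01×5.8 = 0.1339 J/s.
Handling time per unit search time: 0.011×61 + 0.01×76 = 1.431.
Rate = 0.1339/(1 + 1.431) = 0.05508 J/s.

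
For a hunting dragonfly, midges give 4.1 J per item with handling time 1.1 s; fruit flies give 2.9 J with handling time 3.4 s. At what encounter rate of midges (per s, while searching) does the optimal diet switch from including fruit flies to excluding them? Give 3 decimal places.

0.270 per s

Drop fruit flies once their profitability E₂/h₂ falls below the rate achievable on midges alone: E₂/h₂ = λE₁/(1 + λh₁).
Solve for λ: λE₁h₂ = E₂(1 + λh₁) → λ(E₁h₂ − E₂h₁) = E₂ → λ = E₂/(E₁h₂ − E₂h₁).
λ = 2.9/(4.1×3.4 − 2.9×1.1) = 2.9/10.75 = 0.2698 per s.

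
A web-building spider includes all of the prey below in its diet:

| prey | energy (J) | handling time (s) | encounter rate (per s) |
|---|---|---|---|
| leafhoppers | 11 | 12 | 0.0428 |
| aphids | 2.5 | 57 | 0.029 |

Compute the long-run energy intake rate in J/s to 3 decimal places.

R = (0.0428×11 + 0.029×2.5) / (1 + 0.0428×12 + 0.029×57) = 0.5433/3.167 = 0.1716 J/s.

0.172 J/s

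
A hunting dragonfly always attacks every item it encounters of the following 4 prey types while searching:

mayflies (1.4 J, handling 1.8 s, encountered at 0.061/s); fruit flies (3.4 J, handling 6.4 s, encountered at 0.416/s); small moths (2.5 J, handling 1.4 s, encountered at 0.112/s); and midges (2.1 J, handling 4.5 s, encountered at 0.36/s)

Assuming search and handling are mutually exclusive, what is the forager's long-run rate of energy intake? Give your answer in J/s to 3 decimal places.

R = (0.061×1.4 + 0.416×3.4 + 0.112×2.5 + 0.36×2.1) / (1 + 0.061×1.8 + 0.416×6.4 + 0.112×1.4 + 0.36×4.5) = 2.536/5.549 = 0.457 J/s.

0.457 J/s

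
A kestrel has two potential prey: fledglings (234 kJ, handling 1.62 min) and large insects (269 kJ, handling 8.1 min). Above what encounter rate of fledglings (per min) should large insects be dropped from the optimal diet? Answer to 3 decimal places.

0.184 per min

The zero-one rule: include large insects iff E₂/h₂ > λE₁/(1+λh₁). Equality gives the switch point.
λE₁h₂ = E₂ + λE₂h₁ ⇒ λ = E₂/(E₁h₂ − E₂h₁) = 269/(1895 − 435.8) = 0.1843 per min.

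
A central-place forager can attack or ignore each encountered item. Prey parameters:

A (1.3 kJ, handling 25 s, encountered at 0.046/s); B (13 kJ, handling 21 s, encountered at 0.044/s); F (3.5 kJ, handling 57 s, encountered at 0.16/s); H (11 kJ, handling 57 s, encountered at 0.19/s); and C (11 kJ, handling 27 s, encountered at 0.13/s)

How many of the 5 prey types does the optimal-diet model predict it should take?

2

Rank by E/h (kJ/s): B 0.619, C 0.407, H 0.193, F 0.0614, A 0.052. Include each in turn until the next type's E/h falls below the running intake rate.
Rate on top 1: 0.2973. C: 0.407 > 0.2973 → include.
Rate on top 2: 0.3684. H: 0.193 < 0.3684 → exclude; stop.
Optimal diet: B, C — 2 of 5 types.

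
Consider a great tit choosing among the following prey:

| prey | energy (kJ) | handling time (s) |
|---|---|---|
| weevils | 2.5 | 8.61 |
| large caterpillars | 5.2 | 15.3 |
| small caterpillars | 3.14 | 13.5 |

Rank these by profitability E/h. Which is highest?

In descending order of E/h:
large caterpillars: 5.2/15.3 = 0.34 kJ/s
weevils: 2.5/8.61 = 0.29 kJ/s
small caterpillars: 3.14/13.5 = 0.233 kJ/s

large caterpillars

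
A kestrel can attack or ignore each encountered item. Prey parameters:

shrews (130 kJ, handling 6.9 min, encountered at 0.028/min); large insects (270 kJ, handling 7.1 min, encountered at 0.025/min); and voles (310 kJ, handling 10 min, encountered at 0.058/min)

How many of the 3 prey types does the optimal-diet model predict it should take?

Profitabilities (E/h, kJ/min): large insects 38, voles 31, shrews 18.8. Add prey in this order while the next type's profitability exceeds the intake rate on those already taken.
Rate on top 1: 5.732. voles: 31 > 5.732 → include.
Rate on top 2: 14.07. shrews: 18.8 > 14.07 → include.
Optimal diet: large insects, voles, shrews — 3 of 3 types.

3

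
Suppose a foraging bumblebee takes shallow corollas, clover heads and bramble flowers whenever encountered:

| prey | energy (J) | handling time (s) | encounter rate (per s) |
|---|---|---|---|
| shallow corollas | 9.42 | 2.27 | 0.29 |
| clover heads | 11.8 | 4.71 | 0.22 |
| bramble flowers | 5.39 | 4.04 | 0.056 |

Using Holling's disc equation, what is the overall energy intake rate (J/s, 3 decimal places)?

1.927 J/s

Energy encountered per unit search time: 0.29×9.42 + 0.22×11.8 + 0.056×5.39 = 5.63 J/s.
Handling time per unit search time: 0.29×2.27 + 0.22×4.71 + 0.056×4.04 = 1.921.
Rate = 5.63/(1 + 1.921) = 1.927 J/s.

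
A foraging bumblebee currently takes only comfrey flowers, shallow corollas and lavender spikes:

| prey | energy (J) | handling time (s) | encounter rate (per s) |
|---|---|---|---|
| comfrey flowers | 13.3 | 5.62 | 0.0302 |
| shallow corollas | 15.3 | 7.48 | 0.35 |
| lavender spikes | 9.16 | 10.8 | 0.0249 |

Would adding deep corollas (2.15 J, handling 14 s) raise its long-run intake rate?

Intake rate on the current diet: R = (0.0302×13.3 + 0.35×15.3 + 0.0249×9.16) / (1 + 0.0302×5.62 + 0.35×7.48 + 0.0249×10.8) = 5.985/4.057 = 1.475 J/s.
Profitability of deep corollas: 2.15/14 = 0.1536 J/s.
0.1536 < 1.475, so adding deep corollas would lower the average — exclude it.

No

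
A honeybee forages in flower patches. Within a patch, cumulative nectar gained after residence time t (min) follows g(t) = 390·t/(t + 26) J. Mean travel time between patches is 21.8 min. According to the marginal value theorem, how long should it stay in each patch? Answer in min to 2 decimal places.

23.81 min

By the marginal value theorem, leave when the instantaneous gain rate g'(t) equals the habitat-wide average g(t)/(T + t).
g'(t) = 390·26/(t + 26)². Setting 390·26/(t+26)² = 390t/[(t+26)(21.8+t)] gives 26(21.8+t) = t(t+26), so t² = 26×21.8 = 566.8.
t* = √566.8 = 23.81 min.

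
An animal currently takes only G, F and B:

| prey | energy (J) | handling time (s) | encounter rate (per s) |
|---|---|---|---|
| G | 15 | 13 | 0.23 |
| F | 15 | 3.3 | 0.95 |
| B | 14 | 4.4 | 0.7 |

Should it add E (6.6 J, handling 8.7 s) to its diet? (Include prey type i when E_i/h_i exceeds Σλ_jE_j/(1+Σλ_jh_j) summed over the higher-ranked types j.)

Intake rate on the current diet: R = (0.23×15 + 0.95×15 + 0.7×14) / (1 + 0.23×13 + 0.95×3.3 + 0.7×4.4) = 27.5/10.21 = 2.695 J/s.
Profitability of E: 6.6/8.7 = 0.7586 J/s.
Since 0.7586 < R, time spent handling E is better spent searching.

No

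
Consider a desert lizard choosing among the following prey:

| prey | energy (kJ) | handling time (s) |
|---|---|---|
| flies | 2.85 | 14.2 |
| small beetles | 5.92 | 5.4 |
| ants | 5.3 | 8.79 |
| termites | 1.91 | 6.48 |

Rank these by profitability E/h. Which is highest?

small beetles

Profitability E/h (kJ/s): flies = 2.85/14.2 = 0.201, small beetles = 5.92/5.4 = 1.1, ants = 5.3/8.79 = 0.603, termites = 1.91/6.48 = 0.295.
Ranked: small beetles > ants > termites > flies.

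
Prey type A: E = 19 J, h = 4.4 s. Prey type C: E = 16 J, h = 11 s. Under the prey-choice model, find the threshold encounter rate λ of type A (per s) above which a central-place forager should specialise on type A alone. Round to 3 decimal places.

Drop type C once their profitability E₂/h₂ falls below the rate achievable on type A alone: E₂/h₂ = λE₁/(1 + λh₁).
Solve for λ: λE₁h₂ = E₂(1 + λh₁) → λ(E₁h₂ − E₂h₁) = E₂ → λ = E₂/(E₁h₂ − E₂h₁).
λ = 16/(19×11 − 16×4.4) = 16/138.6 = 0.1154 per s.

0.115 per s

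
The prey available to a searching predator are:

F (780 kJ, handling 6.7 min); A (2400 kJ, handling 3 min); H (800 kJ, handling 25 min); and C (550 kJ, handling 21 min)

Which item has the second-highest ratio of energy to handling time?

In descending order of E/h:
A: 2400/3 = 800 kJ/min
F: 780/6.7 = 116 kJ/min
H: 800/25 = 32 kJ/min
C: 550/21 = 26.2 kJ/min

F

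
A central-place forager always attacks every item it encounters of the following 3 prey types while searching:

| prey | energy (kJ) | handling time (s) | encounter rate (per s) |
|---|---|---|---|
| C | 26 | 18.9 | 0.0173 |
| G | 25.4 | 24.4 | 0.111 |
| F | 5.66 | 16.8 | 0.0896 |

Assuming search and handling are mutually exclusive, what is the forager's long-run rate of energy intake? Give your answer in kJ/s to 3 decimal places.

0.682 kJ/s

R = (0.0173×26 + 0.111×25.4 + 0.0896×5.66) / (1 + 0.0173×18.9 + 0.111×24.4 + 0.0896×16.8) = 3.776/5.541 = 0.6816 kJ/s.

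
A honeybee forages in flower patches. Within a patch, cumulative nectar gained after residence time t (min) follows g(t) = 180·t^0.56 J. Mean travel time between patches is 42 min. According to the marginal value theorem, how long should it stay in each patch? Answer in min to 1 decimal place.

53.5 min

Maximise g(t)/(T+t): set derivative to zero → g'(t)(T+t) = g(t).
g'(t) = 0.56·180·t^-0.44. Setting 0.56·180·t^-0.44 = 180·t^0.56/(42+t) gives 0.56(42+t) = t, so 0.44·t = 0.56×42.
t* = 0.56×42/0.44 = 53.45 min.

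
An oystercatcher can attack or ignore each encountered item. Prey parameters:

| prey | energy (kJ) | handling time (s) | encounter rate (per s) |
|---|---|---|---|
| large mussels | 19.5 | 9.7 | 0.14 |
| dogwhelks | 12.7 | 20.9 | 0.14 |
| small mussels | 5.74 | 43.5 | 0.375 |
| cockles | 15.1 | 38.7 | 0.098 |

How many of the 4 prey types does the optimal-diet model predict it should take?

1

Rank by E/h (kJ/s): large mussels 2.01, dogwhelks 0.608, cockles 0.39, small mussels 0.132. Include each in turn until the next type's E/h falls below the running intake rate.
Rate on top 1: 1.158. dogwhelks: 0.608 < 1.158 → exclude; stop.
Optimal diet: large mussels — 1 of 4 types.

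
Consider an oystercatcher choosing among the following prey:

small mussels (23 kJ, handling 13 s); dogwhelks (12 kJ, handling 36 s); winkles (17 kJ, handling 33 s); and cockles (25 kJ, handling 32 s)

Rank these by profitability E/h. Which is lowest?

dogwhelks

In descending order of E/h:
small mussels: 23/13 = 1.77 kJ/s
cockles: 25/32 = 0.781 kJ/s
winkles: 17/33 = 0.515 kJ/s
dogwhelks: 12/36 = 0.333 kJ/s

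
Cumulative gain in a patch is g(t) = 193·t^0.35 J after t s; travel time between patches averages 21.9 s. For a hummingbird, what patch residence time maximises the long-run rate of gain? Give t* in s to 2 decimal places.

By the marginal value theorem, leave when the instantaneous gain rate g'(t) equals the habitat-wide average g(t)/(T + t).
g'(t) = 0.35·193·t^-0.65. Setting 0.35·193·t^-0.65 = 193·t^0.35/(21.9+t) gives 0.35(21.9+t) = t, so 0.65·t = 0.35×21.9.
t* = 0.35×21.9/0.65 = 11.79 s.

11.79 s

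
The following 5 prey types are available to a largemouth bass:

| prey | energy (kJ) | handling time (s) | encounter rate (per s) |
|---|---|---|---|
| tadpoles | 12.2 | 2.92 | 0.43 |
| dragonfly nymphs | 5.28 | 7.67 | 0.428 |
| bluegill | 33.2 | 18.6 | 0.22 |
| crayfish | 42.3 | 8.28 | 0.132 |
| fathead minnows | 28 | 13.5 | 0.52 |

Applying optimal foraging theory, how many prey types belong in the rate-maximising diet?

Profitabilities (E/h, kJ/s): crayfish 5.11, tadpoles 4.18, fathead minnows 2.07, bluegill 1.78, dragonfly nymphs 0.688. Add prey in this order while the next type's profitability exceeds the intake rate on those already taken.
Rate on top 1: 2.668. tadpoles: 4.18 > 2.668 → include.
Rate on top 2: 3.234. fathead minnows: 2.07 < 3.234 → exclude; stop.
Optimal diet: crayfish, tadpoles — 2 of 5 types.

2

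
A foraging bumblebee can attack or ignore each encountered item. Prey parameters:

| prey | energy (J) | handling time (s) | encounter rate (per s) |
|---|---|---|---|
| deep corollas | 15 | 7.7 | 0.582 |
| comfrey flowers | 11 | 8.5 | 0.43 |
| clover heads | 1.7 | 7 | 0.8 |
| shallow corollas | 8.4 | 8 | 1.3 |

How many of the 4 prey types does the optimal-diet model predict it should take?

Rank by E/h (J/s): deep corollas 1.95, comfrey flowers 1.29, shallow corollas 1.05, clover heads 0.243. Include each in turn until the next type's E/h falls below the running intake rate.
Rate on top 1: 1.593. comfrey flowers: 1.29 < 1.593 → exclude; stop.
Optimal diet: deep corollas — 1 of 4 types.

1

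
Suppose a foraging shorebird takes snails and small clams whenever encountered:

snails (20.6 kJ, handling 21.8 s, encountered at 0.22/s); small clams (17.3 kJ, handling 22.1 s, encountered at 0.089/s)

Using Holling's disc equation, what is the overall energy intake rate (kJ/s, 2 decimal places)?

R = (0.22×20.6 + 0.089×17.3) / (1 + 0.22×21.8 + 0.089×22.1) = 6.072/7.763 = 0.7821 kJ/s.

0.78 kJ/s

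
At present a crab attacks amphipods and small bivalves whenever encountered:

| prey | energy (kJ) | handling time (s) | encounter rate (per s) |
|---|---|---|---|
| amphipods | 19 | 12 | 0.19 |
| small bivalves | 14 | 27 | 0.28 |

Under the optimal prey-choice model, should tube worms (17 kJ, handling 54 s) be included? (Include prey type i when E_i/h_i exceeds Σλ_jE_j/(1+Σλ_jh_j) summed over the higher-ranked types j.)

Intake rate on the current diet: R = (0.19×19 + 0.28×14) / (1 + 0.19×12 + 0.28×27) = 7.53/10.84 = 0.6946 kJ/s.
Profitability of tube worms: 17/54 = 0.3148 kJ/s.
0.3148 < 0.6946, so adding tube worms would lower the average — exclude it.

No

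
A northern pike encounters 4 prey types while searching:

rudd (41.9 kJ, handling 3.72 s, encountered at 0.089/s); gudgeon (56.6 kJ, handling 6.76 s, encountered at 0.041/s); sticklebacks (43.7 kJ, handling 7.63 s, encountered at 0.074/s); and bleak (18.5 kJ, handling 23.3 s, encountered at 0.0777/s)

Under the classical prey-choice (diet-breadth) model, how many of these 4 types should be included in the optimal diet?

3

Profitabilities (E/h, kJ/s): rudd 11.3, gudgeon 8.37, sticklebacks 5.73, bleak 0.794. Add prey in this order while the next type's profitability exceeds the intake rate on those already taken.
Rate on top 1: 2.802. gudgeon: 8.37 > 2.802 → include.
Rate on top 2: 3.762. sticklebacks: 5.73 > 3.762 → include.
Rate on top 3: 4.272. bleak: 0.794 < 4.272 → exclude; stop.
Optimal diet: rudd, gudgeon, sticklebacks — 3 of 4 types.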